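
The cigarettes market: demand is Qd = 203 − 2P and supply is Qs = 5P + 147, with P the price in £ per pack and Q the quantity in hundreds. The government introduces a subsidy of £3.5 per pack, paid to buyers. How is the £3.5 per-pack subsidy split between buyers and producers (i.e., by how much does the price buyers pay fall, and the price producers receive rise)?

Buyers gain £2.5 per pack; producers gain £1 per pack.

Before the subsidy: set 203 − 2P = 5P + 147 → P* = £8, Q* = 187.
With a per-unit subsidy paid to buyers, each effectively pays P − 3.5, so demand becomes Qd = 203 − 2(P − 3.5).
New equilibrium: buyers pay £5.5, producers receive £9, Q = 192. (Wedge: Pb − Ps = −3.5.)
Gain to buyers: £2.5; to producers: £1. (They sum to £3.5.)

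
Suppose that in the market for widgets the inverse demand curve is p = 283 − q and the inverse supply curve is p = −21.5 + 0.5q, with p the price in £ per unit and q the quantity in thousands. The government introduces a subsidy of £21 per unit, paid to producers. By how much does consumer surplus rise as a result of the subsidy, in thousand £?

Rewrite in direct form: qd = 283 − p and qs = 2p + 43.
Without the subsidy, 283 − p = 2p + 43 gives 3p = 240, so p* = £80 and q* = 203.
With a per-unit subsidy paid to producers, each receives p + 21 per unit sold, so supply becomes qs = 2(p + 21) + 43.
Solving gives q = 217 with buyers paying £66 and producers receiving £87 (the £21 wedge).
ΔCS is the trapezoid between Q = 217 and Q = 203 of height £14: ½ · (203 + 217) · 14 = £2940.

Consumer surplus rises by £2940 thousand.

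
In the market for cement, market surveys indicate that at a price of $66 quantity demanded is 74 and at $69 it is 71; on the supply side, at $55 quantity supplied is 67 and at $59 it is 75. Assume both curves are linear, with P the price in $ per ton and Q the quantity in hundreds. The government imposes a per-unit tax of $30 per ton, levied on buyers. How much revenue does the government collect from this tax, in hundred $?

Tax revenue = $1770 hundred.

Demand slope: (71 − 74)/(69 − 66) = -1, so Qd = 140 − P.
Supply slope: (75 − 67)/(59 − 55) = 2, so Qs = 2P − 43.
Before the tax: set 140 − P = 2P − 43 → P* = $61, Q* = 79.
With the tax collected from buyers, demand (in seller-price terms) shifts: Qd = 140 − (P + 30).
Solving gives Q = 59 with buyers paying $81 and suppliers receiving $51 (the $30 wedge).
Revenue = t · Q = 30 · 59 = $1770.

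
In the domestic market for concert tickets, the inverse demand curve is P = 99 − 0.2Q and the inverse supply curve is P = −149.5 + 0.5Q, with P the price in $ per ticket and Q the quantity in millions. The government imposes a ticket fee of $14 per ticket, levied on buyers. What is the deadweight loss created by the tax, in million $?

Deadweight loss = $140 million.

Inverting to Q(P) form: Qd = 495 − 5P; Qs = 2P + 299.
Before the tax: set 495 − 5P = 2P + 299 → P* = $28, Q* = 355.
With the tax collected from buyers, demand (in seller-price terms) shifts: Qd = 495 − 5(P + 14).
Solving gives Q = 335 with buyers paying $32 and producers receiving $18 (the $14 wedge).
Quantity falls by |ΔQ| = |355 − 335| = 20.
DWL = ½ · t · |ΔQ| = ½ · 14 · 20 = $140.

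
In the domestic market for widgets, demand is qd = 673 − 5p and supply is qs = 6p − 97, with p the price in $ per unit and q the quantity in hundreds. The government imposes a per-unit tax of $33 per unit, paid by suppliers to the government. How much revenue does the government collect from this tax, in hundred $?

Tax revenue = $7689 hundred.

Without the tax, 673 − 5p = 6p − 97 gives 11p = 770, so p* = $70 and q* = 323.
With the tax collected from suppliers, supply shifts: qs = 6(p − 33) − 97.
Solving gives q = 233 with buyers paying $88 and suppliers receiving $55 (the $33 wedge).
Revenue = t · Q = 33 · 233 = $7689.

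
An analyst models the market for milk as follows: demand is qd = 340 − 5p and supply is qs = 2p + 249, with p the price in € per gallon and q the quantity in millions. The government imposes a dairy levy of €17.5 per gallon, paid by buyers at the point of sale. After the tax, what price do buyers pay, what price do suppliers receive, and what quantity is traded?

Without the tax, 340 − 5p = 2p + 249 gives 7p = 91, so p* = €13 and q* = 275.
With the tax collected from buyers, demand (in seller-price terms) shifts: qd = 340 − 5(p + 17.5).
Solving gives q = 250 with buyers paying €18 and suppliers receiving €0.5 (the €17.5 wedge).
The less price-elastic side of the market bears the larger share of a per-unit tax.

Buyers pay €18; suppliers receive €0.5; quantity = 250.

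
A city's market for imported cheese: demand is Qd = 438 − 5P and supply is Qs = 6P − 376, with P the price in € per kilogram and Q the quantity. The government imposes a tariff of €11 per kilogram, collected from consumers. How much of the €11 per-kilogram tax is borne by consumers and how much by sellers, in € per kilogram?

Consumers bear €6 per kilogram; sellers bear €5 per kilogram.

Before the tax: set 438 − 5P = 6P − 376 → P* = €74, Q* = 68.
With the tax collected from consumers, demand (in seller-price terms) shifts: Qd = 438 − 5(P + 11).
New equilibrium: consumers pay €80, sellers receive €69, Q = 38. (Wedge: Pb − Ps = 11.)
Burden on consumers: €6; on sellers: €5. (They sum to €11.)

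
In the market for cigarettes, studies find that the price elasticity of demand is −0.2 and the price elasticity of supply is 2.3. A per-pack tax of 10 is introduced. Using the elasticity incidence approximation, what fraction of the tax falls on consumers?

Consumers' share ≈ 0.92.

Incidence ratio: consumers' share ≈ εs / (εs + |εd|) = 2.3 / (2.3 + 0.2) = 0.92.
Supply is the more elastic side, so consumers bear the larger share.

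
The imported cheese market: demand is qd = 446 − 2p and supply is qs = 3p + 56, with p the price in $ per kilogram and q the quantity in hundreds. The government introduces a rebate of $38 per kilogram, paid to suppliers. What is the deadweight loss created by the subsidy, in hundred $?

Before the subsidy: set 446 − 2p = 3p + 56 → p* = $78, q* = 290.
With a per-unit subsidy paid to suppliers, each receives p + 38 per unit sold, so supply becomes qs = 3(p + 38) + 56.
New equilibrium: buyers pay $55.2, suppliers receive $93.2, q = 335.6. (Wedge: pb − ps = −38.)
Quantity rises by |ΔQ| = |290 − 335.6| = 45.6.
DWL = ½ · t · |ΔQ| = ½ · 38 · 45.6 = $866.4.

Deadweight loss = $866.4 hundred.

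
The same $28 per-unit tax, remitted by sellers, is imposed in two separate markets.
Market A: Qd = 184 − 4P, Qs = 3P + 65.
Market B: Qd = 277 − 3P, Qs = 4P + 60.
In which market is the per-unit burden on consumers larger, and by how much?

Market B, by $4.

Market A: pre-tax P* = $17, Q* = 116; post-tax Q = 68; per-unit burden on consumers = $12.
Market B: pre-tax P* = $31, Q* = 184; post-tax Q = 136; per-unit burden on consumers = $16.
Difference: $12 vs $16 → market B is larger by $4.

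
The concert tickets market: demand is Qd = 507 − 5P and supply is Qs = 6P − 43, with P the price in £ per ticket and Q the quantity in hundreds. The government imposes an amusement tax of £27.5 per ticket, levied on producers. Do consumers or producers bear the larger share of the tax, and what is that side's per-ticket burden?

Consumers bear the larger share: £15 per ticket.

Without the tax, 507 − 5P = 6P − 43 gives 11P = 550, so P* = £50 and Q* = 257.
With the tax collected from producers, supply shifts: Qs = 6(P − 27.5) − 43.
Solving gives Q = 182 with consumers paying £65 and producers receiving £37.5 (the £27.5 wedge).
Per-ticket burden: consumers £15, producers £12.5.
Consumers take the larger share because demand is less price-elastic here (demand slope 5 vs supply slope 6).
The less price-elastic side of the market bears the larger share of a per-unit tax.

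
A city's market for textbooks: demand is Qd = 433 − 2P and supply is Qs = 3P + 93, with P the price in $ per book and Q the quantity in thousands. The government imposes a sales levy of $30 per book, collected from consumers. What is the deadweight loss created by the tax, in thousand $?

Before the tax: set 433 − 2P = 3P + 93 → P* = $68, Q* = 297.
With the tax collected from consumers, demand (in seller-price terms) shifts: Qd = 433 − 2(P + 30).
Solving gives Q = 261 with consumers paying $86 and sellers receiving $56 (the $30 wedge).
Quantity falls by |ΔQ| = |297 − 261| = 36.
DWL = ½ · t · |ΔQ| = ½ · 30 · 36 = $540.

Deadweight loss = $540 thousand.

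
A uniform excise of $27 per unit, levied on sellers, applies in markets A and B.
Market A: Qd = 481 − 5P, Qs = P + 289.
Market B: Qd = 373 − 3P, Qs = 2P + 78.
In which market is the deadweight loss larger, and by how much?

Market B, by $133.65.

Market A: pre-tax P* = $32, Q* = 321; post-tax Q = 298.5; deadweight loss = $303.75.
Market B: pre-tax P* = $59, Q* = 196; post-tax Q = 163.6; deadweight loss = $437.4.
Difference: $303.75 vs $437.4 → market B is larger by $133.65.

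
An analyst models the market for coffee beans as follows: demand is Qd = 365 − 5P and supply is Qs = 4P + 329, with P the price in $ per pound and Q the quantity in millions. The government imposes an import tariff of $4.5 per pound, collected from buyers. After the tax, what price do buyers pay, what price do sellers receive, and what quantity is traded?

Without the tax, 365 − 5P = 4P + 329 gives 9P = 36, so P* = $4 and Q* = 345.
With the tax collected from buyers, demand (in seller-price terms) shifts: Qd = 365 − 5(P + 4.5).
Solving gives Q = 335 with buyers paying $6 and sellers receiving $1.5 (the $4.5 wedge).
The less price-elastic side of the market bears the larger share of a per-unit tax.

Buyers pay $6; sellers receive $1.5; quantity = 335.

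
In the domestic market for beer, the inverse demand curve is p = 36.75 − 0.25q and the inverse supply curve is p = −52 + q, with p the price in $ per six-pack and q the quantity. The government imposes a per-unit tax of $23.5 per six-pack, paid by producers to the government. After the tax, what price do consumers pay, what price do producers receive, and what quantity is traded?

Consumers pay $23.7; producers receive $0.2; quantity = 52.2.

Rewrite in direct form: qd = 147 − 4p and qs = p + 52.
Before the tax: set 147 − 4p = p + 52 → p* = $19, q* = 71.
With the tax collected from producers, supply shifts: qs = (p − 23.5) + 52.
Solving gives q = 52.2 with consumers paying $23.7 and producers receiving $0.2 (the $23.5 wedge).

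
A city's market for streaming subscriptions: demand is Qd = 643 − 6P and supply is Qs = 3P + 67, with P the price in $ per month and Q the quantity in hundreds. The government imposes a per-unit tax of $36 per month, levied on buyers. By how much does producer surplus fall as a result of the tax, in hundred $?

Without the tax, 643 − 6P = 3P + 67 gives 9P = 576, so P* = $64 and Q* = 259.
With the tax collected from buyers, demand (in seller-price terms) shifts: Qd = 643 − 6(P + 36).
Solving gives Q = 187 with buyers paying $76 and sellers receiving $40 (the $36 wedge).
ΔPS is the trapezoid between Q = 187 and Q = 259 of height $24: ½ · (259 + 187) · 24 = $5352.

Producer surplus falls by $5352 hundred.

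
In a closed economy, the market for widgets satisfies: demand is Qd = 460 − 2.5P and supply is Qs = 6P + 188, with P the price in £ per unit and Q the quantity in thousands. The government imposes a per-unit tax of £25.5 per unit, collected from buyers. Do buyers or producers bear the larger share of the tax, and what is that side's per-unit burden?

Before the tax: set 460 − 2.5P = 6P + 188 → P* = £32, Q* = 380.
With the tax collected from buyers, demand (in seller-price terms) shifts: Qd = 460 − 2.5(P + 25.5).
Solving gives Q = 335 with buyers paying £50 and producers receiving £24.5 (the £25.5 wedge).
Per-unit burden: buyers £18, producers £7.5.
Buyers take the larger share because demand is less price-elastic here (demand slope 2.5 vs supply slope 6).
The less price-elastic side of the market bears the larger share of a per-unit tax.

Buyers bear the larger share: £18 per unit.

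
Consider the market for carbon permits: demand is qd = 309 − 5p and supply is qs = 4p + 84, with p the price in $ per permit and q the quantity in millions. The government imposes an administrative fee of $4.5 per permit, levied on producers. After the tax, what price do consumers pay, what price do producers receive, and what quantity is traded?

Consumers pay $27; producers receive $22.5; quantity = 174.

Before the tax: set 309 − 5p = 4p + 84 → p* = $25, q* = 184.
With the tax collected from producers, supply shifts: qs = 4(p − 4.5) + 84.
New equilibrium: consumers pay $27, producers receive $22.5, q = 174. (Wedge: pb − ps = 4.5.)
The less price-elastic side of the market bears the larger share of a per-unit tax.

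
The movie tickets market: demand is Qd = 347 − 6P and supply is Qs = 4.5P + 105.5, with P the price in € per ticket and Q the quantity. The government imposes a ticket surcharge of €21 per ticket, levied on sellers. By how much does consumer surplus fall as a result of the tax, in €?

Consumer surplus falls by €1638.

Without the tax, 347 − 6P = 4.5P + 105.5 gives 10.5P = 241.5, so P* = €23 and Q* = 209.
With the tax collected from sellers, supply shifts: Qs = 4.5(P − 21) + 105.5.
Solving gives Q = 155 with consumers paying €32 and sellers receiving €11 (the €21 wedge).
ΔCS is the trapezoid between Q = 155 and Q = 209 of height €9: ½ · (209 + 155) · 9 = €1638.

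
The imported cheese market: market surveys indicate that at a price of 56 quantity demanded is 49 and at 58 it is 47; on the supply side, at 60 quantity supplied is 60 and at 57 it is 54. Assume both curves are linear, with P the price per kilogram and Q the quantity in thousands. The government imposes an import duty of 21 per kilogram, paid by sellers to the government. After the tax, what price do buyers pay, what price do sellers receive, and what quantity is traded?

Demand slope: (47 − 49)/(58 − 56) = -1, so Qd = 105 − P.
Supply slope: (54 − 60)/(57 − 60) = 2, so Qs = 2P − 60.
Before the tax: set 105 − P = 2P − 60 → P* = 55, Q* = 50.
With the tax collected from sellers, supply shifts: Qs = 2(P − 21) − 60.
New equilibrium: buyers pay 69, sellers receive 48, Q = 36. (Wedge: Pb − Ps = 21.)
The less price-elastic side of the market bears the larger share of a per-unit tax.

Buyers pay 69; sellers receive 48; quantity = 36.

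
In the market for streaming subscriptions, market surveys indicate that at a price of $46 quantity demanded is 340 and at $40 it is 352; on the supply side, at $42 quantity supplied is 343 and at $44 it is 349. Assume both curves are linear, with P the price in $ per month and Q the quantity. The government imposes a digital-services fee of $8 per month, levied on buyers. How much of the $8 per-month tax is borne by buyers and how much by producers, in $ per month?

Buyers bear $4.8 per month; producers bear $3.2 per month.

Demand slope: (352 − 340)/(40 − 46) = -2, so Qd = 432 − 2P.
Supply slope: (349 − 343)/(44 − 42) = 3, so Qs = 3P + 217.
Without the tax, 432 − 2P = 3P + 217 gives 5P = 215, so P* = $43 and Q* = 346.
With the tax collected from buyers, demand (in seller-price terms) shifts: Qd = 432 − 2(P + 8).
Solving gives Q = 336.4 with buyers paying $47.8 and producers receiving $39.8 (the $8 wedge).
Burden on buyers: $4.8; on producers: $3.2. (They sum to $8.)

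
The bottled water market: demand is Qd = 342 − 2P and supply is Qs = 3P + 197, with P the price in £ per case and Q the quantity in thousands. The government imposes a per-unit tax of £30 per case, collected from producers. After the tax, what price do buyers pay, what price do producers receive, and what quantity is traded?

Buyers pay £47; producers receive £17; quantity = 248.

Without the tax, 342 − 2P = 3P + 197 gives 5P = 145, so P* = £29 and Q* = 284.
With the tax collected from producers, supply shifts: Qs = 3(P − 30) + 197.
Solving gives Q = 248 with buyers paying £47 and producers receiving £17 (the £30 wedge).
The less price-elastic side of the market bears the larger share of a per-unit tax.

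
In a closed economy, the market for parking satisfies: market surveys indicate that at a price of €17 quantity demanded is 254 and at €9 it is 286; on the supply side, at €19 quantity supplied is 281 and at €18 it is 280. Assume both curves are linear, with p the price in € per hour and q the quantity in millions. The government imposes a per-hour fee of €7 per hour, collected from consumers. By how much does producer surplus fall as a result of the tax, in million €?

Producer surplus falls by €1518.72 million.

Demand slope: (286 − 254)/(9 − 17) = -4, so qd = 322 − 4p.
Supply slope: (280 − 281)/(18 − 19) = 1, so qs = p + 262.
Without the tax, 322 − 4p = p + 262 gives 5p = 60, so p* = €12 and q* = 274.
With the tax collected from consumers, demand (in seller-price terms) shifts: qd = 322 − 4(p + 7).
New equilibrium: consumers pay €13.4, sellers receive €6.4, q = 268.4. (Wedge: pb − ps = 7.)
ΔPS is the trapezoid between Q = 268.4 and Q = 274 of height €5.6: ½ · (274 + 268.4) · 5.6 = €1518.72.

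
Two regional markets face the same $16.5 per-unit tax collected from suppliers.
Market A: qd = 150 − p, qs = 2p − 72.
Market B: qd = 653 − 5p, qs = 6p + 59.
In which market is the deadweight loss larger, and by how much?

Market B, by $280.5.

Market A: pre-tax p* = $74, q* = 76; post-tax q = 65; deadweight loss = $90.75.
Market B: pre-tax p* = $54, q* = 383; post-tax q = 338; deadweight loss = $371.25.
Difference: $90.75 vs $371.25 → market B is larger by $280.5.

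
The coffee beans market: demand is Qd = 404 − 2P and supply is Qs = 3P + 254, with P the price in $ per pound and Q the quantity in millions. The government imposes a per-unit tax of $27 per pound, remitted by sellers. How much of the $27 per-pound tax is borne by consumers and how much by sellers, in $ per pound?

Without the tax, 404 − 2P = 3P + 254 gives 5P = 150, so P* = $30 and Q* = 344.
With the tax collected from sellers, supply shifts: Qs = 3(P − 27) + 254.
Solving gives Q = 311.6 with consumers paying $46.2 and sellers receiving $19.2 (the $27 wedge).
Burden on consumers: $16.2; on sellers: $10.8. (They sum to $27.)
The less price-elastic side of the market bears the larger share of a per-unit tax.

Consumers bear $16.2 per pound; sellers bear $10.8 per pound.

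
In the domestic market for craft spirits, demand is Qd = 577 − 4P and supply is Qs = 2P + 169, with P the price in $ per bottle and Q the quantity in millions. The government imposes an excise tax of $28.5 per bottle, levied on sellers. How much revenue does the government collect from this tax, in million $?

Before the tax: set 577 − 4P = 2P + 169 → P* = $68, Q* = 305.
With the tax collected from sellers, supply shifts: Qs = 2(P − 28.5) + 169.
New equilibrium: consumers pay $77.5, sellers receive $49, Q = 267. (Wedge: Pb − Ps = 28.5.)
Revenue = t · Q = 28.5 · 267 = $7609.5.

Tax revenue = $7609.5 million.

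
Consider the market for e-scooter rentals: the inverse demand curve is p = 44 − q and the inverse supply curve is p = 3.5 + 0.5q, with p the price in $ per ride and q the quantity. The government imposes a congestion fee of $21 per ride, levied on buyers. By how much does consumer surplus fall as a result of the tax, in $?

Rewrite in direct form: qd = 44 − p and qs = 2p − 7.
Before the tax: set 44 − p = 2p − 7 → p* = $17, q* = 27.
With the tax collected from buyers, demand (in seller-price terms) shifts: qd = 44 − (p + 21).
Solving gives q = 13 with buyers paying $31 and suppliers receiving $10 (the $21 wedge).
ΔCS is the trapezoid between Q = 13 and Q = 27 of height $14: ½ · (27 + 13) · 14 = $280.

Consumer surplus falls by $280.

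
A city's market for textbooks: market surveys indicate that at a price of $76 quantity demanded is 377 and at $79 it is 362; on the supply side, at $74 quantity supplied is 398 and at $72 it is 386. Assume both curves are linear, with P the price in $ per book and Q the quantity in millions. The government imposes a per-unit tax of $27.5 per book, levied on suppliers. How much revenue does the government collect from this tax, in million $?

Demand slope: (362 − 377)/(79 − 76) = -5, so Qd = 757 − 5P.
Supply slope: (386 − 398)/(72 − 74) = 6, so Qs = 6P − 46.
Without the tax, 757 − 5P = 6P − 46 gives 11P = 803, so P* = $73 and Q* = 392.
With the tax collected from suppliers, supply shifts: Qs = 6(P − 27.5) − 46.
New equilibrium: consumers pay $88, suppliers receive $60.5, Q = 317. (Wedge: Pb − Ps = 27.5.)
Revenue = t · Q = 27.5 · 317 = $8717.5.

Tax revenue = $8717.5 million.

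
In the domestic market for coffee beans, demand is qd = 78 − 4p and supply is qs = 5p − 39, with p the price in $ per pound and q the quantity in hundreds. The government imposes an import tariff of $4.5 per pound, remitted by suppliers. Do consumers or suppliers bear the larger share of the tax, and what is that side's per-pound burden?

Consumers bear the larger share: $2.5 per pound.

Without the tax, 78 − 4p = 5p − 39 gives 9p = 117, so p* = $13 and q* = 26.
With the tax collected from suppliers, supply shifts: qs = 5(p − 4.5) − 39.
Solving gives q = 16 with consumers paying $15.5 and suppliers receiving $11 (the $4.5 wedge).
Per-pound burden: consumers $2.5, suppliers $2.
Consumers take the larger share because demand is less price-elastic here (demand slope 4 vs supply slope 5).
The less price-elastic side of the market bears the larger share of a per-unit tax.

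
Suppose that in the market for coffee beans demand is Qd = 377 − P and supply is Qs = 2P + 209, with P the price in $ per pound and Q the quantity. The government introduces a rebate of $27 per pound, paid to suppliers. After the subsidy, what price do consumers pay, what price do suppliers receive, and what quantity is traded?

Consumers pay $38; suppliers receive $65; quantity = 339.

Without the subsidy, 377 − P = 2P + 209 gives 3P = 168, so P* = $56 and Q* = 321.
With a per-unit subsidy paid to suppliers, each receives P + 27 per unit sold, so supply becomes Qs = 2(P + 27) + 209.
Solving gives Q = 339 with consumers paying $38 and suppliers receiving $65 (the $27 wedge).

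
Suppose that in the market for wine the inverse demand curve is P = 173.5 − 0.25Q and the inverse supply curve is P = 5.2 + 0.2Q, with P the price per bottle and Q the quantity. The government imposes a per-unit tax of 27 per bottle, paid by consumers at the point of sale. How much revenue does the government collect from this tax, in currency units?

Inverting to Q(P) form: Qd = 694 − 4P; Qs = 5P − 26.
Before the tax: set 694 − 4P = 5P − 26 → P* = 80, Q* = 374.
With the tax collected from consumers, demand (in seller-price terms) shifts: Qd = 694 − 4(P + 27).
New equilibrium: consumers pay 95, suppliers receive 68, Q = 314. (Wedge: Pb − Ps = 27.)
Revenue = t · Q = 27 · 314 = 8478.

Tax revenue = 8478.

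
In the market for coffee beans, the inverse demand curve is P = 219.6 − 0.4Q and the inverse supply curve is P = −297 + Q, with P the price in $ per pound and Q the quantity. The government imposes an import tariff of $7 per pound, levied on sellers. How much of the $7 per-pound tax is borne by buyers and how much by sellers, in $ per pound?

Buyers bear $2 per pound; sellers bear $5 per pound.

Rewrite in direct form: Qd = 549 − 2.5P and Qs = P + 297.
Without the tax, 549 − 2.5P = P + 297 gives 3.5P = 252, so P* = $72 and Q* = 369.
With the tax collected from sellers, supply shifts: Qs = (P − 7) + 297.
Solving gives Q = 364 with buyers paying $74 and sellers receiving $67 (the $7 wedge).
Burden on buyers: $2; on sellers: $5. (They sum to $7.)
The less price-elastic side of the market bears the larger share of a per-unit tax.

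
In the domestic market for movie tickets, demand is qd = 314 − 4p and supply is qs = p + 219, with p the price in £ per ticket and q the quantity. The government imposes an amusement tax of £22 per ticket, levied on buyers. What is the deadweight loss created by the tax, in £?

Before the tax: set 314 − 4p = p + 219 → p* = £19, q* = 238.
With the tax collected from buyers, demand (in seller-price terms) shifts: qd = 314 − 4(p + 22).
New equilibrium: buyers pay £23.4, sellers receive £1.4, q = 220.4. (Wedge: pb − ps = 22.)
Quantity falls by |ΔQ| = |238 − 220.4| = 17.6.
DWL = ½ · t · |ΔQ| = ½ · 22 · 17.6 = £193.6.

Deadweight loss = £193.6.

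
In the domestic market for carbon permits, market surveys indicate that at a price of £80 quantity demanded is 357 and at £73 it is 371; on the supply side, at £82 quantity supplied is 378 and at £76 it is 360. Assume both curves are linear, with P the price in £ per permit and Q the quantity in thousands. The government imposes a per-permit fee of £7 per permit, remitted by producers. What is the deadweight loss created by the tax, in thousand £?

Demand slope: (371 − 357)/(73 − 80) = -2, so Qd = 517 − 2P.
Supply slope: (360 − 378)/(76 − 82) = 3, so Qs = 3P + 132.
Before the tax: set 517 − 2P = 3P + 132 → P* = £77, Q* = 363.
With the tax collected from producers, supply shifts: Qs = 3(P − 7) + 132.
Solving gives Q = 354.6 with buyers paying £81.2 and producers receiving £74.2 (the £7 wedge).
Quantity falls by |ΔQ| = |363 − 354.6| = 8.4.
DWL = ½ · t · |ΔQ| = ½ · 7 · 8.4 = £29.4.

Deadweight loss = £29.4 thousand.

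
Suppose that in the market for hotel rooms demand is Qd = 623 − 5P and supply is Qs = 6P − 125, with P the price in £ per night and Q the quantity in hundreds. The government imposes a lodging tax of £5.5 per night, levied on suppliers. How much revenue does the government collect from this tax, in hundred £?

Tax revenue = £1474 hundred.

Without the tax, 623 − 5P = 6P − 125 gives 11P = 748, so P* = £68 and Q* = 283.
With the tax collected from suppliers, supply shifts: Qs = 6(P − 5.5) − 125.
New equilibrium: consumers pay £71, suppliers receive £65.5, Q = 268. (Wedge: Pb − Ps = 5.5.)
Revenue = t · Q = 5.5 · 268 = £1474.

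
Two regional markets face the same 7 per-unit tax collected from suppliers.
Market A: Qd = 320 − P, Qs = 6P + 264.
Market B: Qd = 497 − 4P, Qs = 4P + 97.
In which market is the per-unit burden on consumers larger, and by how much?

Market A, by 2.5.

Market A: pre-tax P* = 8, Q* = 312; post-tax Q = 306; per-unit burden on consumers = 6.
Market B: pre-tax P* = 50, Q* = 297; post-tax Q = 283; per-unit burden on consumers = 3.5.
Difference: 6 vs 3.5 → market A is larger by 2.5.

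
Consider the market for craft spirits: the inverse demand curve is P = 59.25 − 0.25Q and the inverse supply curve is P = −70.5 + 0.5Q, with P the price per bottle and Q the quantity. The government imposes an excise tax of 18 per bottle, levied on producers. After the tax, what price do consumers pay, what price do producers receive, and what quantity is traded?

Consumers pay 22; producers receive 4; quantity = 149.

Inverting to Q(P) form: Qd = 237 − 4P; Qs = 2P + 141.
Without the tax, 237 − 4P = 2P + 141 gives 6P = 96, so P* = 16 and Q* = 173.
With the tax collected from producers, supply shifts: Qs = 2(P − 18) + 141.
New equilibrium: consumers pay 22, producers receive 4, Q = 149. (Wedge: Pb − Ps = 18.)
The less price-elastic side of the market bears the larger share of a per-unit tax.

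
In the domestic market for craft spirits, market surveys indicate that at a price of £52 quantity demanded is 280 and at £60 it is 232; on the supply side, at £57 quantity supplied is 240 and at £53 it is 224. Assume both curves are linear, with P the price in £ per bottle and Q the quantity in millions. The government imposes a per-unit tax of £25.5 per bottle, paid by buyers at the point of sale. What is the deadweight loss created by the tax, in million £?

Deadweight loss = £780.3 million.

Demand slope: (232 − 280)/(60 − 52) = -6, so Qd = 592 − 6P.
Supply slope: (224 − 240)/(53 − 57) = 4, so Qs = 4P + 12.
Without the tax, 592 − 6P = 4P + 12 gives 10P = 580, so P* = £58 and Q* = 244.
With the tax collected from buyers, demand (in seller-price terms) shifts: Qd = 592 − 6(P + 25.5).
Solving gives Q = 182.8 with buyers paying £68.2 and sellers receiving £42.7 (the £25.5 wedge).
Quantity falls by |ΔQ| = |244 − 182.8| = 61.2.
DWL = ½ · t · |ΔQ| = ½ · 25.5 · 61.2 = £780.3.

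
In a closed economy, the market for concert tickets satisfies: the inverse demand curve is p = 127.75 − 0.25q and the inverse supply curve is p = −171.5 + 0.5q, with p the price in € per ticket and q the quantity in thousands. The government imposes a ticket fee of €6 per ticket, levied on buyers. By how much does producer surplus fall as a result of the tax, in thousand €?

Inverting to q(p) form: qd = 511 − 4p; qs = 2p + 343.
Before the tax: set 511 − 4p = 2p + 343 → p* = €28, q* = 399.
With the tax collected from buyers, demand (in seller-price terms) shifts: qd = 511 − 4(p + 6).
New equilibrium: buyers pay €30, producers receive €24, q = 391. (Wedge: pb − ps = 6.)
ΔPS is the trapezoid between Q = 391 and Q = 399 of height €4: ½ · (399 + 391) · 4 = €1580.

Producer surplus falls by €1580 thousand.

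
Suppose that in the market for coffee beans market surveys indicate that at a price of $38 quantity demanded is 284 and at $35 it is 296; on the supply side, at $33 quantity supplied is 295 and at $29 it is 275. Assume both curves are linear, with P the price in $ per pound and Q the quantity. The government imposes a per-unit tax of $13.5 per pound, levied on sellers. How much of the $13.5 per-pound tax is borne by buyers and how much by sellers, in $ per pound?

Demand slope: (296 − 284)/(35 − 38) = -4, so Qd = 436 − 4P.
Supply slope: (275 − 295)/(29 − 33) = 5, so Qs = 5P + 130.
Before the tax: set 436 − 4P = 5P + 130 → P* = $34, Q* = 300.
With the tax collected from sellers, supply shifts: Qs = 5(P − 13.5) + 130.
New equilibrium: buyers pay $41.5, sellers receive $28, Q = 270. (Wedge: Pb − Ps = 13.5.)
Burden on buyers: $7.5; on sellers: $6. (They sum to $13.5.)
The less price-elastic side of the market bears the larger share of a per-unit tax.

Buyers bear $7.5 per pound; sellers bear $6 per pound.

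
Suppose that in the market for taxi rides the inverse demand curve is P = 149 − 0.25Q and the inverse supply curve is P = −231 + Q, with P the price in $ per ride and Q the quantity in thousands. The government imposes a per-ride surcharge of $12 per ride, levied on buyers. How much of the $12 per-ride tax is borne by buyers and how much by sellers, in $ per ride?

Buyers bear $2.4 per ride; sellers bear $9.6 per ride.

Inverting to Q(P) form: Qd = 596 − 4P; Qs = P + 231.
Without the tax, 596 − 4P = P + 231 gives 5P = 365, so P* = $73 and Q* = 304.
With the tax collected from buyers, demand (in seller-price terms) shifts: Qd = 596 − 4(P + 12).
Solving gives Q = 294.4 with buyers paying $75.4 and sellers receiving $63.4 (the $12 wedge).
Burden on buyers: $2.4; on sellers: $9.6. (They sum to $12.)
The less price-elastic side of the market bears the larger share of a per-unit tax.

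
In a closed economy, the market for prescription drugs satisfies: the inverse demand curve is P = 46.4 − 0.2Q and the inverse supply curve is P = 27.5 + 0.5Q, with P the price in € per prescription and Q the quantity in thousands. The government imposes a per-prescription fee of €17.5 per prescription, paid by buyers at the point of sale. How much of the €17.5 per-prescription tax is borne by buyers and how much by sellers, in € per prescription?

Buyers bear €5 per prescription; sellers bear €12.5 per prescription.

Inverting to Q(P) form: Qd = 232 − 5P; Qs = 2P − 55.
Without the tax, 232 − 5P = 2P − 55 gives 7P = 287, so P* = €41 and Q* = 27.
With the tax collected from buyers, demand (in seller-price terms) shifts: Qd = 232 − 5(P + 17.5).
New equilibrium: buyers pay €46, sellers receive €28.5, Q = 2. (Wedge: Pb − Ps = 17.5.)
Burden on buyers: €5; on sellers: €12.5. (They sum to €17.5.)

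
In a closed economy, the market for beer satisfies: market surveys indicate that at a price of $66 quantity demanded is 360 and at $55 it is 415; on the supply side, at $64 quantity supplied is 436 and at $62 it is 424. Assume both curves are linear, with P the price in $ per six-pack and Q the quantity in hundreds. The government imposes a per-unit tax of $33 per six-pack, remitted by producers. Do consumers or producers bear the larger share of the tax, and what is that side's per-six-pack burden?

Consumers bear the larger share: $18 per six-pack.

Demand slope: (415 − 360)/(55 − 66) = -5, so Qd = 690 − 5P.
Supply slope: (424 − 436)/(62 − 64) = 6, so Qs = 6P + 52.
Before the tax: set 690 − 5P = 6P + 52 → P* = $58, Q* = 400.
With the tax collected from producers, supply shifts: Qs = 6(P − 33) + 52.
Solving gives Q = 310 with consumers paying $76 and producers receiving $43 (the $33 wedge).
Per-six-pack burden: consumers $18, producers $15.
Consumers take the larger share because demand is less price-elastic here (demand slope 5 vs supply slope 6).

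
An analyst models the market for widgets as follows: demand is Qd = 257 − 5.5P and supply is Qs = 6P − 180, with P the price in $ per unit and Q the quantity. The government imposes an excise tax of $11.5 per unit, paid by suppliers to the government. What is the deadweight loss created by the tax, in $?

Deadweight loss = $189.75.

Before the tax: set 257 − 5.5P = 6P − 180 → P* = $38, Q* = 48.
With the tax collected from suppliers, supply shifts: Qs = 6(P − 11.5) − 180.
New equilibrium: buyers pay $44, suppliers receive $32.5, Q = 15. (Wedge: Pb − Ps = 11.5.)
Quantity falls by |ΔQ| = |48 − 15| = 33.
DWL = ½ · t · |ΔQ| = ½ · 11.5 · 33 = $189.75.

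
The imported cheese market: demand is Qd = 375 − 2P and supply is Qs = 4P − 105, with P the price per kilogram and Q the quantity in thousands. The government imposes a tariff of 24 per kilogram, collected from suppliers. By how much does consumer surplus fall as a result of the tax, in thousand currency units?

Consumer surplus falls by 3184 thousand.

Without the tax, 375 − 2P = 4P − 105 gives 6P = 480, so P* = 80 and Q* = 215.
With the tax collected from suppliers, supply shifts: Qs = 4(P − 24) − 105.
Solving gives Q = 183 with consumers paying 96 and suppliers receiving 72 (the 24 wedge).
ΔCS is the trapezoid between Q = 183 and Q = 215 of height 16: ½ · (215 + 183) · 16 = 3184.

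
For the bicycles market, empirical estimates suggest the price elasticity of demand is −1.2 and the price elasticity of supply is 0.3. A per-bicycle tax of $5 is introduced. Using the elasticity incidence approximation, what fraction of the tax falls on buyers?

Buyers' share ≈ 0.2.

Incidence ratio: buyers' share ≈ εs / (εs + |εd|) = 0.3 / (0.3 + 1.2) = 0.2.
Supply is the less elastic side, so buyers bear the smaller share.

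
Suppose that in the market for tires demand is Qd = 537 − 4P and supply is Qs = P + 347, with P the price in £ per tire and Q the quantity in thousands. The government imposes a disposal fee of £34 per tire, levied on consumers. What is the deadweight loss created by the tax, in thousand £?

Deadweight loss = £462.4 thousand.

Before the tax: set 537 − 4P = P + 347 → P* = £38, Q* = 385.
With the tax collected from consumers, demand (in seller-price terms) shifts: Qd = 537 − 4(P + 34).
Solving gives Q = 357.8 with consumers paying £44.8 and sellers receiving £10.8 (the £34 wedge).
Quantity falls by |ΔQ| = |385 − 357.8| = 27.2.
DWL = ½ · t · |ΔQ| = ½ · 34 · 27.2 = £462.4.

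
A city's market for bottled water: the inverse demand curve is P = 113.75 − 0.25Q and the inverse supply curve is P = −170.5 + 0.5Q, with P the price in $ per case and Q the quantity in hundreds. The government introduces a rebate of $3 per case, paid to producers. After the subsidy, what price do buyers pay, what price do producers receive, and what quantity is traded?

Inverting to Q(P) form: Qd = 455 − 4P; Qs = 2P + 341.
Before the subsidy: set 455 − 4P = 2P + 341 → P* = $19, Q* = 379.
With a per-unit subsidy paid to producers, each receives P + 3 per unit sold, so supply becomes Qs = 2(P + 3) + 341.
Solving gives Q = 383 with buyers paying $18 and producers receiving $21 (the $3 wedge).

Buyers pay $18; producers receive $21; quantity = 383.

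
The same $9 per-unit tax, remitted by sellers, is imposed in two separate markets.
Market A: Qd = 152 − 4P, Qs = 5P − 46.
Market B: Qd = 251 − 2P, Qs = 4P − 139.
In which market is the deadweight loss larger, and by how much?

Market A: pre-tax P* = $22, Q* = 64; post-tax Q = 44; deadweight loss = $90.
Market B: pre-tax P* = $65, Q* = 121; post-tax Q = 109; deadweight loss = $54.
Difference: $90 vs $54 → market A is larger by $36.

Market A, by $36.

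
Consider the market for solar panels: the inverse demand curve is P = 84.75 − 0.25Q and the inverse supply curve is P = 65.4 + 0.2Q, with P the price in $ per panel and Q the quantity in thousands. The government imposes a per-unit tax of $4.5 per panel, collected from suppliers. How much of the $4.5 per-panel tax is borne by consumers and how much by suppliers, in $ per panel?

Rewrite in direct form: Qd = 339 − 4P and Qs = 5P − 327.
Without the tax, 339 − 4P = 5P − 327 gives 9P = 666, so P* = $74 and Q* = 43.
With the tax collected from suppliers, supply shifts: Qs = 5(P − 4.5) − 327.
New equilibrium: consumers pay $76.5, suppliers receive $72, Q = 33. (Wedge: Pb − Ps = 4.5.)
Burden on consumers: $2.5; on suppliers: $2. (They sum to $4.5.)

Consumers bear $2.5 per panel; suppliers bear $2 per panel.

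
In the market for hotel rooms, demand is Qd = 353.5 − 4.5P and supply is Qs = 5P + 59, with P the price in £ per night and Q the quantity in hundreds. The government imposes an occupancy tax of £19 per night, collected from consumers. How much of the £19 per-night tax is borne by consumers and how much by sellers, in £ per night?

Consumers bear £10 per night; sellers bear £9 per night.

Before the tax: set 353.5 − 4.5P = 5P + 59 → P* = £31, Q* = 214.
With the tax collected from consumers, demand (in seller-price terms) shifts: Qd = 353.5 − 4.5(P + 19).
Solving gives Q = 169 with consumers paying £41 and sellers receiving £22 (the £19 wedge).
Burden on consumers: £10; on sellers: £9. (They sum to £19.)
The less price-elastic side of the market bears the larger share of a per-unit tax.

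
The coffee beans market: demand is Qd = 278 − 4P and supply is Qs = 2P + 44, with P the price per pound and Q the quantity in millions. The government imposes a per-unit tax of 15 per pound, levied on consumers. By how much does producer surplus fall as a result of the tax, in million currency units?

Without the tax, 278 − 4P = 2P + 44 gives 6P = 234, so P* = 39 and Q* = 122.
With the tax collected from consumers, demand (in seller-price terms) shifts: Qd = 278 − 4(P + 15).
New equilibrium: consumers pay 44, sellers receive 29, Q = 102. (Wedge: Pb − Ps = 15.)
ΔPS is the trapezoid between Q = 102 and Q = 122 of height 10: ½ · (122 + 102) · 10 = 1120.

Producer surplus falls by 1120 million.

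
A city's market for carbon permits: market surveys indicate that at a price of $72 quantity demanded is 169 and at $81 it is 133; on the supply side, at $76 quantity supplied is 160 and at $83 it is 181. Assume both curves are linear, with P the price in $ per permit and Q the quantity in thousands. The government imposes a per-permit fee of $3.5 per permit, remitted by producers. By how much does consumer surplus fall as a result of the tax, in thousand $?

Consumer surplus falls by $231 thousand.

Demand slope: (133 − 169)/(81 − 72) = -4, so Qd = 457 − 4P.
Supply slope: (181 − 160)/(83 − 76) = 3, so Qs = 3P − 68.
Before the tax: set 457 − 4P = 3P − 68 → P* = $75, Q* = 157.
With the tax collected from producers, supply shifts: Qs = 3(P − 3.5) − 68.
New equilibrium: buyers pay $76.5, producers receive $73, Q = 151. (Wedge: Pb − Ps = 3.5.)
ΔCS is the trapezoid between Q = 151 and Q = 157 of height $1.5: ½ · (157 + 151) · 1.5 = $231.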